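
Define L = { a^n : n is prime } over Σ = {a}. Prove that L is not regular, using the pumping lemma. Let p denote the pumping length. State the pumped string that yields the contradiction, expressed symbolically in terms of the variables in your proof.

Suppose for contradiction that L is regular, and let p be the pumping length.
Let q be a prime with q ≥ p+2 (infinitely many primes exist), and take w = a^q ∈ L with |w| = q ≥ p.
The pumping lemma gives a decomposition w = xyz where |xy| ≤ p and |y| ≥ 1.
Then y = a^k for some k with 1 ≤ k ≤ p.
Since 1 ≤ k ≤ p, |xz| = q-k. Pump with i = q+1: |xy^{q+1}z| = (q-k)+(q+1)k = q+qk = q(1+k), which is composite (both factors ≥ 2). So xy^{q+1}z = a^{q(1+k)} ∉ L.
This is a contradiction; hence L is not regular.

a^{q(1+k)}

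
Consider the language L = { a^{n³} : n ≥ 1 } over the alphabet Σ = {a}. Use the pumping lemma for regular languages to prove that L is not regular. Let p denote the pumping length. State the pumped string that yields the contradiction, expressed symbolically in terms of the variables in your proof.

a^{p³+k}

Toward a contradiction, assume L is regular with pumping length p.
Take w = a^{p³} ∈ L with |w| = p³ ≥ p.
The pumping lemma gives a decomposition w = xyz where |xy| ≤ p and |y| ≥ 1.
Then y = a^k for some k with 1 ≤ k ≤ p.
Pump with i = 2: xy^2z = a^{p³+k}. Since 1 ≤ k ≤ p, p³ < p³+k ≤ p³+p < p³+3p²+3p+1 = (p+1)³, so p³+k is not a perfect cube. So xy^2z ∉ L.
Contradiction. Therefore L is not regular.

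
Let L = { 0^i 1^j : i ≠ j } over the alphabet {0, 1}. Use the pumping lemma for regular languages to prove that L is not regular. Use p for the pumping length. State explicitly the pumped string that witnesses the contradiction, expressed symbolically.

0^{p+p!} 1^{p+p!}

Suppose for contradiction that L is regular, and let p be the pumping length.
Choose w = 0^p 1^{p+p!}. Since p ≠ p+p!, w ∈ L; and |w| ≥ p.
Write w = xyz as guaranteed by the lemma, with |xy| ≤ p and |y| > 0.
Since the first p symbols of w are all 0's and |xy| ≤ p, y lies entirely in the leading 0-block: y = 0^k for some k with 1 ≤ k ≤ p.
Since 1 ≤ k ≤ p, k divides p!; set t = 1 + p!/k. Then xy^t z has p + (p!/k)·k = p + p! copies of 0. Now the 0-count equals the 1-count, so i ≠ j fails. So xy^t z = 0^{p+p!} 1^{p+p!} ∉ L.
This is a contradiction; hence L is not regular.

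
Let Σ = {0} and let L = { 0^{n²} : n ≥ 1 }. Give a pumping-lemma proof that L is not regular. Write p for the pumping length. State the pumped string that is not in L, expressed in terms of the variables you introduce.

0^{p²+k}

Toward a contradiction, assume L is regular with pumping length p.
Take w = 0^{p²} ∈ L with |w| = p² ≥ p.
Write w = xyz as guaranteed by the lemma, with |xy| ≤ p and |y| ≥ 1.
Then y = 0^k for some k with 1 ≤ k ≤ p.
Pump with i = 2: xy^2z = 0^{p²+k}. Since 1 ≤ k ≤ p, p² < p²+k ≤ p²+p < (p+1)², so p²+k lies strictly between consecutive squares and is not a perfect square. So xy^2z ∉ L.
This is a contradiction; hence L is not regular.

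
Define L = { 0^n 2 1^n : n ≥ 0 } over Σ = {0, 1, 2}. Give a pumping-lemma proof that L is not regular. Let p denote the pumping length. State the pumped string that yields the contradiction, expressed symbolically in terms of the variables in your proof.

0^{p+k} 2 1^p

Toward a contradiction, assume L is regular with pumping length p.
Take w = 0^p 2 1^p ∈ L with |w| = 2p+1 ≥ p.
By the pumping lemma, w = xyz with |xy| ≤ p and |y| > 0.
The first p characters of w are 0's, so xy (and hence y) consists only of 0's. Write y = 0^k, 1 ≤ k ≤ p.
Pump with i = 2: xy^2z = 0^{p+k} 2 1^p, which would require p+k = p. But k ≥ 1, so xy^2z ∉ L.
This contradicts the pumping lemma, so L is not regular.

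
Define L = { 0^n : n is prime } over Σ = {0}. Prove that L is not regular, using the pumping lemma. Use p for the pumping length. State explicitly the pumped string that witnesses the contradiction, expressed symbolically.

0^{q(1+k)}

Toward a contradiction, assume L is regular with pumping length p.
Let q be a prime with q ≥ p+2 (infinitely many primes exist), and take w = 0^q ∈ L with |w| = q ≥ p.
By the pumping lemma, w = xyz with |xy| ≤ p and y is nonempty.
Then y = 0^k for some k with 1 ≤ k ≤ p.
Since 1 ≤ k ≤ p, |xz| = q-k. Pump with i = q+1: |xy^{q+1}z| = (q-k)+(q+1)k = q+qk = q(1+k), which is composite (both factors ≥ 2). So xy^{q+1}z = 0^{q(1+k)} ∉ L.
This is a contradiction; hence L is not regular.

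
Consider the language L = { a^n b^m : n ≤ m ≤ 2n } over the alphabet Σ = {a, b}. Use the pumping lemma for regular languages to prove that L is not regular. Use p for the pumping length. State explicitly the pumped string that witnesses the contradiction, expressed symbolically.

Assume L is regular; let p be its pumping constant.
Take w = a^p b^p ∈ L (since p ≤ p ≤ 2p), with |w| = 2p ≥ p.
Write w = xyz as guaranteed by the lemma, with |xy| ≤ p and |y| ≥ 1.
Since the first p symbols of w are all a's and |xy| ≤ p, y lies entirely in the leading a-block: y = a^k for some k with 1 ≤ k ≤ p.
Pump with i = 2: xy^2z = a^{p+k} b^p. Now n = p+k > p = m, so the condition n ≤ m fails. Thus xy^2z ∉ L.
Contradiction. Therefore L is not regular.

a^{p+k} b^p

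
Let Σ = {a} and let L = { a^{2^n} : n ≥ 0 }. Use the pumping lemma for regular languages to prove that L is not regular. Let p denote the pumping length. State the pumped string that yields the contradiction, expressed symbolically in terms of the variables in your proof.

Assume L is regular. Let p be the pumping length given by the pumping lemma.
Take w = a^{2^p} ∈ L with |w| = 2^p ≥ p.
Write w = xyz as guaranteed by the lemma, with |xy| ≤ p and y is nonempty.
Then y = a^k for some k with 1 ≤ k ≤ p.
Pump with i = 2: xy^2z = a^{2^p+k}. Since 1 ≤ k ≤ p < 2^p, we have 2^p < 2^p+k < 2^{p+1}, so 2^p+k is not a power of 2. So xy^2z ∉ L.
This is a contradiction; hence L is not regular.

a^{2^p+k}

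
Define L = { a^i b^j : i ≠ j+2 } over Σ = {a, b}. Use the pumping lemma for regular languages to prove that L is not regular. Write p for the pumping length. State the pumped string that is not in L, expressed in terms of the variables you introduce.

a^{p+p!} b^{p+p!-2}

Assume L is regular; let p be its pumping constant.
Choose w = a^p b^{p+p!-2}. Since p ≠ (p+p!-2)+2 = p+p!, w ∈ L; and |w| ≥ p.
Write w = xyz as guaranteed by the lemma, with |xy| ≤ p and |y| ≥ 1.
Because |xy| ≤ p and w begins with p copies of a, we have y = a^k with 1 ≤ k ≤ p.
Since 1 ≤ k ≤ p, k divides p!; set t = 1 + p!/k. Then xy^t z has p + (p!/k)·k = p + p! copies of a. Now the a-count is p+p! and (b-count)+2 = (p+p!-2)+2 = p+p!, so i ≠ j+2 fails. So xy^t z = a^{p+p!} b^{p+p!-2} ∉ L.
Contradiction. Therefore L is not regular.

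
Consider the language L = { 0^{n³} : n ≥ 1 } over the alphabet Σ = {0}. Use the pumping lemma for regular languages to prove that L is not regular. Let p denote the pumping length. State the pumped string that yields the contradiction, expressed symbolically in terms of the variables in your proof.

Toward a contradiction, assume L is regular with pumping length p.
Take w = 0^{p³} ∈ L with |w| = p³ ≥ p.
By the pumping lemma, w = xyz with |xy| ≤ p and |y| ≥ 1.
Then y = 0^k for some k with 1 ≤ k ≤ p.
Pump with i = 2: xy^2z = 0^{p³+k}. Since 1 ≤ k ≤ p, p³ < p³+k ≤ p³+p < p³+3p²+3p+1 = (p+1)³, so p³+k is not a perfect cube. So xy^2z ∉ L.
This is a contradiction; hence L is not regular.

0^{p³+k}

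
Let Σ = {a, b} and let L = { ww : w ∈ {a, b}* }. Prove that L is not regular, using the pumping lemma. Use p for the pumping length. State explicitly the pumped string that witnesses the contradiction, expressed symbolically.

Assume L is regular. Let p be the pumping length given by the pumping lemma.
Take w = a^p b^p a^p b^p = uu where u = a^pb^p; then w ∈ L and |w| = 4p ≥ p.
By the pumping lemma, w = xyz with |xy| ≤ p and y is nonempty.
Since the first p symbols of w are all a's and |xy| ≤ p, y lies entirely in the leading a-block: y = a^k for some k with 1 ≤ k ≤ p.
Pump with i = 2: xy^2z = a^{p+k} b^p a^p b^p, of length 4p+k. Suppose this equals vv. The string starts with a and ends with b, so v does too; thus the boundary between the two copies of v is a b→a transition. There is exactly one such transition, at position 2p+k, so |v| = 2p+k and |vv| = 4p+2k ≠ 4p+k since k ≥ 1. So xy^2z ∉ L.
This is a contradiction; hence L is not regular.

a^{p+k} b^p a^p b^p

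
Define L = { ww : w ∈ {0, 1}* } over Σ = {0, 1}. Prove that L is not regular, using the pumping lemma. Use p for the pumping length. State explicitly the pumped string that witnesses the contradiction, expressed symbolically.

Assume L is regular; let p be its pumping constant.
Take w = 0^p 1^p 0^p 1^p = uu where u = 0^p1^p; then w ∈ L and |w| = 4p ≥ p.
The pumping lemma gives a decomposition w = xyz where |xy| ≤ p and |y| > 0.
The first p characters of w are 0's, so xy (and hence y) consists only of 0's. Write y = 0^k, 1 ≤ k ≤ p.
Pump with i = 2: xy^2z = 0^{p+k} 1^p 0^p 1^p, of length 4p+k. Suppose this equals vv. The string starts with 0 and ends with 1, so v does too; thus the boundary between the two copies of v is a 1→0 transition. There is exactly one such transition, at position 2p+k, so |v| = 2p+k and |vv| = 4p+2k ≠ 4p+k since k ≥ 1. So xy^2z ∉ L.
This is a contradiction; hence L is not regular.

0^{p+k} 1^p 0^p 1^p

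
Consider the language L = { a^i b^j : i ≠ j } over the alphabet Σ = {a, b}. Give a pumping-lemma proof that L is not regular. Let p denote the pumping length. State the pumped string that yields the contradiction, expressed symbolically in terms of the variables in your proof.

Assume L is regular. Let p be the pumping length given by the pumping lemma.
Choose w = a^p b^{p+p!}. Since p ≠ p+p!, w ∈ L; and |w| ≥ p.
The pumping lemma gives a decomposition w = xyz where |xy| ≤ p and y is nonempty.
Because |xy| ≤ p and w begins with p copies of a, we have y = a^k with 1 ≤ k ≤ p.
Since 1 ≤ k ≤ p, k divides p!; set t = 1 + p!/k. Then xy^t z has p + (p!/k)·k = p + p! copies of a. Now the a-count equals the b-count, so i ≠ j fails. So xy^t z = a^{p+p!} b^{p+p!} ∉ L.
Contradiction. Therefore L is not regular.

a^{p+p!} b^{p+p!}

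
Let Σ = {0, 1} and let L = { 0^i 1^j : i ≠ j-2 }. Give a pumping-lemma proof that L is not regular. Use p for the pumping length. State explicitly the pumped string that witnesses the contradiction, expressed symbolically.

0^{p+p!} 1^{p+p!+2}

Suppose for contradiction that L is regular, and let p be the pumping length.
Choose w = 0^p 1^{p+p!+2}. Since p ≠ (p+p!+2)-2 = p+p!, w ∈ L; and |w| ≥ p.
Write w = xyz as guaranteed by the lemma, with |xy| ≤ p and |y| > 0.
The first p characters of w are 0's, so xy (and hence y) consists only of 0's. Write y = 0^k, 1 ≤ k ≤ p.
Since 1 ≤ k ≤ p, k divides p!; set t = 1 + p!/k. Then xy^t z has p + (p!/k)·k = p + p! copies of 0. Now the 0-count is p+p! and (1-count)-2 = (p+p!+2)-2 = p+p!, so i ≠ j-2 fails. So xy^t z = 0^{p+p!} 1^{p+p!+2} ∉ L.
This is a contradiction; hence L is not regular.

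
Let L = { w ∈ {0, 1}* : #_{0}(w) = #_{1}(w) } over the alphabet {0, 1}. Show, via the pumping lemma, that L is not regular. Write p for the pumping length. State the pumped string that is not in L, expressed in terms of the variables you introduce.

Toward a contradiction, assume L is regular with pumping length p.
Choose w = 0^p 1^p ∈ L with |w| = 2p ≥ p.
By the pumping lemma, w = xyz with |xy| ≤ p and y is nonempty.
Because |xy| ≤ p and w begins with p copies of 0, we have y = 0^k with 1 ≤ k ≤ p.
Pump with i = 2: xy^2z = 0^{p+k} 1^p has p+k occurrences of 0 but only p of 1. Since k ≥ 1 the counts differ, so xy^2z ∉ L.
This is a contradiction; hence L is not regular.

0^{p+k} 1^p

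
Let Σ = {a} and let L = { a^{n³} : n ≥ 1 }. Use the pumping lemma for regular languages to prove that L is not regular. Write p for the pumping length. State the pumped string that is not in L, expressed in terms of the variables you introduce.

a^{p³+k}

Assume L is regular; let p be its pumping constant.
Take w = a^{p³} ∈ L with |w| = p³ ≥ p.
Write w = xyz as guaranteed by the lemma, with |xy| ≤ p and |y| > 0.
Then y = a^k for some k with 1 ≤ k ≤ p.
Pump with i = 2: xy^2z = a^{p³+k}. Since 1 ≤ k ≤ p, p³ < p³+k ≤ p³+p < p³+3p²+3p+1 = (p+1)³, so p³+k is not a perfect cube. So xy^2z ∉ L.
This is a contradiction; hence L is not regular.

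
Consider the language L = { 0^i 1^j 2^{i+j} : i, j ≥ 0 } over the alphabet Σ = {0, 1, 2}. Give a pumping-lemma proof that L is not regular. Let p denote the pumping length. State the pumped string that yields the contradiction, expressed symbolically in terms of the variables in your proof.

0^{p+k} 1^p 2^{2p}

Assume L is regular; let p be its pumping constant.
Take w = 0^p 1^p 2^{2p} ∈ L (with i=j=p, i+j=2p), |w| = 4p ≥ p.
The pumping lemma gives a decomposition w = xyz where |xy| ≤ p and y is nonempty.
Since the first p symbols of w are all 0's and |xy| ≤ p, y lies entirely in the leading 0-block: y = 0^k for some k with 1 ≤ k ≤ p.
Consider xy^2z = 0^{p+k} 1^p 2^{2p}. Now the 0- and 1-counts sum to 2p+k, but the 2-count is 2p ≠ 2p+k. So xy^2z ∉ L.
This is a contradiction; hence L is not regular.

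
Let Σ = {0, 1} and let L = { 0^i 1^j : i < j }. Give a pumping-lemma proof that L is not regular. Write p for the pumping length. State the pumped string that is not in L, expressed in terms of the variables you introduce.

0^{p+k} 1^{p+1}

Suppose for contradiction that L is regular, and let p be the pumping length.
Choose w = 0^p 1^{p+1} ∈ L, with |w| = 2p+1 ≥ p.
The pumping lemma gives a decomposition w = xyz where |xy| ≤ p and |y| ≥ 1.
The first p characters of w are 0's, so xy (and hence y) consists only of 0's. Write y = 0^k, 1 ≤ k ≤ p.
Consider xy^2z = 0^{p+k} 1^{p+1}. Since k ≥ 1, the 0-count p+k is at least p+1, so i < j fails; thus xy^2z ∉ L.
This contradicts the pumping lemma, so L is not regular.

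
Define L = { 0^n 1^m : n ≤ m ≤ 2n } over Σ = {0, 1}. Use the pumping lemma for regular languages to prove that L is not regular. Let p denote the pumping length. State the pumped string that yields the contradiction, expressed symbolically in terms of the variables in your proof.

Suppose for contradiction that L is regular, and let p be the pumping length.
Take w = 0^p 1^p ∈ L (since p ≤ p ≤ 2p), with |w| = 2p ≥ p.
By the pumping lemma, w = xyz with |xy| ≤ p and y is nonempty.
The first p characters of w are 0's, so xy (and hence y) consists only of 0's. Write y = 0^k, 1 ≤ k ≤ p.
Pump with i = 2: xy^2z = 0^{p+k} 1^p. Now n = p+k > p = m, so the condition n ≤ m fails. Thus xy^2z ∉ L.
This contradicts the pumping lemma, so L is not regular.

0^{p+k} 1^p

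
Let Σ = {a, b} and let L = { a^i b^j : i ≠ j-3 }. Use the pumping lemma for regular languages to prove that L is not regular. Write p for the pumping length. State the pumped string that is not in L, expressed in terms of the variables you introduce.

a^{p+p!} b^{p+p!+3}

Assume L is regular; let p be its pumping constant.
Choose w = a^p b^{p+p!+3}. Since p ≠ (p+p!+3)-3 = p+p!, w ∈ L; and |w| ≥ p.
Write w = xyz as guaranteed by the lemma, with |xy| ≤ p and |y| ≥ 1.
Since the first p symbols of w are all a's and |xy| ≤ p, y lies entirely in the leading a-block: y = a^k for some k with 1 ≤ k ≤ p.
Since 1 ≤ k ≤ p, k divides p!; set t = 1 + p!/k. Then xy^t z has p + (p!/k)·k = p + p! copies of a. Now the a-count is p+p! and (b-count)-3 = (p+p!+3)-3 = p+p!, so i ≠ j-3 fails. So xy^t z = a^{p+p!} b^{p+p!+3} ∉ L.
This contradicts the pumping lemma, so L is not regular.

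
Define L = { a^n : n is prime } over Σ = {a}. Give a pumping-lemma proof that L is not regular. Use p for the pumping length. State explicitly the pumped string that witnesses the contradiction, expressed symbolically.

a^{q(1+k)}

Toward a contradiction, assume L is regular with pumping length p.
Let q be a prime with q ≥ p+2 (infinitely many primes exist), and take w = a^q ∈ L with |w| = q ≥ p.
Write w = xyz as guaranteed by the lemma, with |xy| ≤ p and y is nonempty.
Then y = a^k for some k with 1 ≤ k ≤ p.
Since 1 ≤ k ≤ p, |xz| = q-k. Pump with i = q+1: |xy^{q+1}z| = (q-k)+(q+1)k = q+qk = q(1+k), which is composite (both factors ≥ 2). So xy^{q+1}z = a^{q(1+k)} ∉ L.
Contradiction. Therefore L is not regular.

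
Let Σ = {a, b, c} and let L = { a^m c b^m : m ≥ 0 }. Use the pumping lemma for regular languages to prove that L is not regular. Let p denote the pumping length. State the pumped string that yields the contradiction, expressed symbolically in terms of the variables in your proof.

Assume L is regular. Let p be the pumping length given by the pumping lemma.
Take w = a^p c b^p ∈ L with |w| = 2p+1 ≥ p.
The pumping lemma gives a decomposition w = xyz where |xy| ≤ p and |y| > 0.
The first p characters of w are a's, so xy (and hence y) consists only of a's. Write y = a^k, 1 ≤ k ≤ p.
Pump with i = 2: xy^2z = a^{p+k} c b^p, which would require p+k = p. But k ≥ 1, so xy^2z ∉ L.
This contradicts the pumping lemma, so L is not regular.

a^{p+k} c b^p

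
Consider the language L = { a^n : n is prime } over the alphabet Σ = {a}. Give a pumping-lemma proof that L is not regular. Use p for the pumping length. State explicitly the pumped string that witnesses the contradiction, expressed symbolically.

a^{q(1+k)}

Assume L is regular. Let p be the pumping length given by the pumping lemma.
Let q be a prime with q ≥ p+2 (infinitely many primes exist), and take w = a^q ∈ L with |w| = q ≥ p.
By the pumping lemma, w = xyz with |xy| ≤ p and |y| > 0.
Then y = a^k for some k with 1 ≤ k ≤ p.
Since 1 ≤ k ≤ p, |xz| = q-k. Pump with i = q+1: |xy^{q+1}z| = (q-k)+(q+1)k = q+qk = q(1+k), which is composite (both factors ≥ 2). So xy^{q+1}z = a^{q(1+k)} ∉ L.
Contradiction. Therefore L is not regular.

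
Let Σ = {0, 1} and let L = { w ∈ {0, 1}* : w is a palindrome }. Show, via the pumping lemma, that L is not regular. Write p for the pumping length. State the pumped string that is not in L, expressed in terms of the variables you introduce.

0^{p+k} 1 0^p

Assume L is regular. Let p be the pumping length given by the pumping lemma.
Take w = 0^p 1 0^p, a palindrome of length 2p+1 ≥ p.
Write w = xyz as guaranteed by the lemma, with |xy| ≤ p and |y| > 0.
Because |xy| ≤ p and w begins with p copies of 0, we have y = 0^k with 1 ≤ k ≤ p.
Pump with i = 2: xy^2z = 0^{p+k} 1 0^p. Its reverse is 0^p 1 0^{p+k}, which differs from xy^2z since k ≥ 1. So xy^2z is not a palindrome and xy^2z ∉ L.
Contradiction. Therefore L is not regular.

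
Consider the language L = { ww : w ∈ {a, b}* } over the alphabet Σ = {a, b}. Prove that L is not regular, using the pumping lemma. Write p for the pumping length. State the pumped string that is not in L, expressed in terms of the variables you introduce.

a^{p+k} b^p a^p b^p

Toward a contradiction, assume L is regular with pumping length p.
Take w = a^p b^p a^p b^p = uu where u = a^pb^p; then w ∈ L and |w| = 4p ≥ p.
The pumping lemma gives a decomposition w = xyz where |xy| ≤ p and y is nonempty.
The first p characters of w are a's, so xy (and hence y) consists only of a's. Write y = a^k, 1 ≤ k ≤ p.
Pump with i = 2: xy^2z = a^{p+k} b^p a^p b^p, of length 4p+k. Suppose this equals vv. The string starts with a and ends with b, so v does too; thus the boundary between the two copies of v is a b→a transition. There is exactly one such transition, at position 2p+k, so |v| = 2p+k and |vv| = 4p+2k ≠ 4p+k since k ≥ 1. So xy^2z ∉ L.
Contradiction. Therefore L is not regular.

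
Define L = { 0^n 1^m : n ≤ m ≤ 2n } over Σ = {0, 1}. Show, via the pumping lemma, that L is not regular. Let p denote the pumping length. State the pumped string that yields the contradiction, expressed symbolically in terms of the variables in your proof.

Assume L is regular. Let p be the pumping length given by the pumping lemma.
Take w = 0^p 1^p ∈ L (since p ≤ p ≤ 2p), with |w| = 2p ≥ p.
By the pumping lemma, w = xyz with |xy| ≤ p and |y| > 0.
Because |xy| ≤ p and w begins with p copies of 0, we have y = 0^k with 1 ≤ k ≤ p.
Pump with i = 2: xy^2z = 0^{p+k} 1^p. Now n = p+k > p = m, so the condition n ≤ m fails. Thus xy^2z ∉ L.
Contradiction. Therefore L is not regular.

0^{p+k} 1^p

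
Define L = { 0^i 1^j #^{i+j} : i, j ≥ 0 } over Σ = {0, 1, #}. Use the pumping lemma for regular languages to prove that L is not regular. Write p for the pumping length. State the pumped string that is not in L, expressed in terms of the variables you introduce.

Toward a contradiction, assume L is regular with pumping length p.
Take w = 0^p 1^p #^{2p} ∈ L (with i=j=p, i+j=2p), |w| = 4p ≥ p.
Write w = xyz as guaranteed by the lemma, with |xy| ≤ p and y is nonempty.
Because |xy| ≤ p and w begins with p copies of 0, we have y = 0^k with 1 ≤ k ≤ p.
Consider xy^2z = 0^{p+k} 1^p #^{2p}. Now the 0- and 1-counts sum to 2p+k, but the #-count is 2p ≠ 2p+k. So xy^2z ∉ L.
This is a contradiction; hence L is not regular.

0^{p+k} 1^p #^{2p}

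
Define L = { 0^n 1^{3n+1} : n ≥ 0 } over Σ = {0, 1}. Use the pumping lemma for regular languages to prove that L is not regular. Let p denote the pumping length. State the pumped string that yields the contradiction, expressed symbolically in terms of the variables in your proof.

0^{p+k} 1^{3p+1}

Suppose for contradiction that L is regular, and let p be the pumping length.
Let w = 0^p 1^{3p+1} ∈ L; note |w| = 4p+1 ≥ p.
Write w = xyz as guaranteed by the lemma, with |xy| ≤ p and |y| ≥ 1.
Because |xy| ≤ p and w begins with p copies of 0, we have y = 0^k with 1 ≤ k ≤ p.
Pump with i = 2: xy^2z = 0^{p+k} 1^{3p+1}. For this to lie in L we would need 3p+1 = 3(p+k)+1, which forces k = 0. But k ≥ 1, so xy^2z ∉ L.
This is a contradiction; hence L is not regular.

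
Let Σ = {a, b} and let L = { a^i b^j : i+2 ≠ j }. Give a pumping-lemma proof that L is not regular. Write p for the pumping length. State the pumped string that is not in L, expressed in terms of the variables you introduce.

Assume L is regular. Let p be the pumping length given by the pumping lemma.
Choose w = a^p b^{p+p!+2}. Since p ≠ (p+p!+2)-2 = p+p!, w ∈ L; and |w| ≥ p.
By the pumping lemma, w = xyz with |xy| ≤ p and |y| ≥ 1.
Since the first p symbols of w are all a's and |xy| ≤ p, y lies entirely in the leading a-block: y = a^k for some k with 1 ≤ k ≤ p.
Since 1 ≤ k ≤ p, k divides p!; set t = 1 + p!/k. Then xy^t z has p + (p!/k)·k = p + p! copies of a. Now the a-count is p+p! and (b-count)-2 = (p+p!+2)-2 = p+p!, so i+2 ≠ j fails. So xy^t z = a^{p+p!} b^{p+p!+2} ∉ L.
Contradiction. Therefore L is not regular.

a^{p+p!} b^{p+p!+2}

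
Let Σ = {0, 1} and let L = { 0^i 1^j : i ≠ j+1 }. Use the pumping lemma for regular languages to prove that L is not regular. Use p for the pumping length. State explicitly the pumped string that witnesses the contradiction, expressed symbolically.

Assume L is regular; let p be its pumping constant.
Choose w = 0^p 1^{p+p!-1}. Since p ≠ (p+p!-1)+1 = p+p!, w ∈ L; and |w| ≥ p.
The pumping lemma gives a decomposition w = xyz where |xy| ≤ p and y is nonempty.
Since the first p symbols of w are all 0's and |xy| ≤ p, y lies entirely in the leading 0-block: y = 0^k for some k with 1 ≤ k ≤ p.
Since 1 ≤ k ≤ p, k divides p!; set t = 1 + p!/k. Then xy^t z has p + (p!/k)·k = p + p! copies of 0. Now the 0-count is p+p! and (1-count)+1 = (p+p!-1)+1 = p+p!, so i ≠ j+1 fails. So xy^t z = 0^{p+p!} 1^{p+p!-1} ∉ L.
This contradicts the pumping lemma, so L is not regular.

0^{p+p!} 1^{p+p!-1}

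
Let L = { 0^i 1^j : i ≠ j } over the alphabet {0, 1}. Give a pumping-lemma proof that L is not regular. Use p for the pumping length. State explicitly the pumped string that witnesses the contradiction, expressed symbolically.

Assume L is regular; let p be its pumping constant.
Choose w = 0^p 1^{p+p!}. Since p ≠ p+p!, w ∈ L; and |w| ≥ p.
By the pumping lemma, w = xyz with |xy| ≤ p and |y| ≥ 1.
Since the first p symbols of w are all 0's and |xy| ≤ p, y lies entirely in the leading 0-block: y = 0^k for some k with 1 ≤ k ≤ p.
Since 1 ≤ k ≤ p, k divides p!; set t = 1 + p!/k. Then xy^t z has p + (p!/k)·k = p + p! copies of 0. Now the 0-count equals the 1-count, so i ≠ j fails. So xy^t z = 0^{p+p!} 1^{p+p!} ∉ L.
This contradicts the pumping lemma, so L is not regular.

0^{p+p!} 1^{p+p!}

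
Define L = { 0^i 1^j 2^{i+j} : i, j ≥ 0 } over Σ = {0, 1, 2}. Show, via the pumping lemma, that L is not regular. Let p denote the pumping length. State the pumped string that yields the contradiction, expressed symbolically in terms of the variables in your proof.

Toward a contradiction, assume L is regular with pumping length p.
Take w = 0^p 1^p 2^{2p} ∈ L (with i=j=p, i+j=2p), |w| = 4p ≥ p.
By the pumping lemma, w = xyz with |xy| ≤ p and y is nonempty.
The first p characters of w are 0's, so xy (and hence y) consists only of 0's. Write y = 0^k, 1 ≤ k ≤ p.
Consider xy^2z = 0^{p+k} 1^p 2^{2p}. Now the 0- and 1-counts sum to 2p+k, but the 2-count is 2p ≠ 2p+k. So xy^2z ∉ L.
This contradicts the pumping lemma, so L is not regular.

0^{p+k} 1^p 2^{2p}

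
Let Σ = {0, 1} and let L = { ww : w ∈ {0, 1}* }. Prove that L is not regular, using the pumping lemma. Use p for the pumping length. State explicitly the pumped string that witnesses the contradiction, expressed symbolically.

0^{p+k} 1^p 0^p 1^p

Toward a contradiction, assume L is regular with pumping length p.
Take w = 0^p 1^p 0^p 1^p = uu where u = 0^p1^p; then w ∈ L and |w| = 4p ≥ p.
By the pumping lemma, w = xyz with |xy| ≤ p and |y| ≥ 1.
The first p characters of w are 0's, so xy (and hence y) consists only of 0's. Write y = 0^k, 1 ≤ k ≤ p.
Pump with i = 2: xy^2z = 0^{p+k} 1^p 0^p 1^p, of length 4p+k. Suppose this equals vv. The string starts with 0 and ends with 1, so v does too; thus the boundary between the two copies of v is a 1→0 transition. There is exactly one such transition, at position 2p+k, so |v| = 2p+k and |vv| = 4p+2k ≠ 4p+k since k ≥ 1. So xy^2z ∉ L.
Contradiction. Therefore L is not regular.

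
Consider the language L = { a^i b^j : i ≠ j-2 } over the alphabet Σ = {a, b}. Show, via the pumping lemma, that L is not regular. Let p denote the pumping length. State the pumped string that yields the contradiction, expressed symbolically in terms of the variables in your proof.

a^{p+p!} b^{p+p!+2}

Toward a contradiction, assume L is regular with pumping length p.
Choose w = a^p b^{p+p!+2}. Since p ≠ (p+p!+2)-2 = p+p!, w ∈ L; and |w| ≥ p.
Write w = xyz as guaranteed by the lemma, with |xy| ≤ p and y is nonempty.
Since the first p symbols of w are all a's and |xy| ≤ p, y lies entirely in the leading a-block: y = a^k for some k with 1 ≤ k ≤ p.
Since 1 ≤ k ≤ p, k divides p!; set t = 1 + p!/k. Then xy^t z has p + (p!/k)·k = p + p! copies of a. Now the a-count is p+p! and (b-count)-2 = (p+p!+2)-2 = p+p!, so i ≠ j-2 fails. So xy^t z = a^{p+p!} b^{p+p!+2} ∉ L.
This contradicts the pumping lemma, so L is not regular.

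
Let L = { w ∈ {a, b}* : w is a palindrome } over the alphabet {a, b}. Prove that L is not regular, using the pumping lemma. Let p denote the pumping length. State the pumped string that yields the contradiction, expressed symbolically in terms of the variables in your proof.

Suppose for contradiction that L is regular, and let p be the pumping length.
Take w = a^p b a^p, a palindrome of length 2p+1 ≥ p.
Write w = xyz as guaranteed by the lemma, with |xy| ≤ p and |y| > 0.
Because |xy| ≤ p and w begins with p copies of a, we have y = a^k with 1 ≤ k ≤ p.
Pump with i = 2: xy^2z = a^{p+k} b a^p. Its reverse is a^p b a^{p+k}, which differs from xy^2z since k ≥ 1. So xy^2z is not a palindrome and xy^2z ∉ L.
Contradiction. Therefore L is not regular.

a^{p+k} b a^p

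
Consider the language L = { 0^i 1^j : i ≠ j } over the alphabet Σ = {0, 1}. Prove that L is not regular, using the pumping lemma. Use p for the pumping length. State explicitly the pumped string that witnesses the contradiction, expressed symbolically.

Assume L is regular; let p be its pumping constant.
Choose w = 0^p 1^{p+p!}. Since p ≠ p+p!, w ∈ L; and |w| ≥ p.
The pumping lemma gives a decomposition w = xyz where |xy| ≤ p and |y| ≥ 1.
Because |xy| ≤ p and w begins with p copies of 0, we have y = 0^k with 1 ≤ k ≤ p.
Since 1 ≤ k ≤ p, k divides p!; set t = 1 + p!/k. Then xy^t z has p + (p!/k)·k = p + p! copies of 0. Now the 0-count equals the 1-count, so i ≠ j fails. So xy^t z = 0^{p+p!} 1^{p+p!} ∉ L.
This is a contradiction; hence L is not regular.

0^{p+p!} 1^{p+p!}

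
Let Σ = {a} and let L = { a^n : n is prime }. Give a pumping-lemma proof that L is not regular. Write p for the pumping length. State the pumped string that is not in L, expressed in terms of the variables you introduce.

a^{q(1+k)}

Toward a contradiction, assume L is regular with pumping length p.
Let q be a prime with q ≥ p+2 (infinitely many primes exist), and take w = a^q ∈ L with |w| = q ≥ p.
Write w = xyz as guaranteed by the lemma, with |xy| ≤ p and |y| > 0.
Then y = a^k for some k with 1 ≤ k ≤ p.
Since 1 ≤ k ≤ p, |xz| = q-k. Pump with i = q+1: |xy^{q+1}z| = (q-k)+(q+1)k = q+qk = q(1+k), which is composite (both factors ≥ 2). So xy^{q+1}z = a^{q(1+k)} ∉ L.
This contradicts the pumping lemma, so L is not regular.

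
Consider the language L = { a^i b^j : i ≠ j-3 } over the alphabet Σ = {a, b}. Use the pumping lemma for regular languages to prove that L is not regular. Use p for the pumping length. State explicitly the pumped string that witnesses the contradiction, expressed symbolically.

a^{p+p!} b^{p+p!+3}

Assume L is regular. Let p be the pumping length given by the pumping lemma.
Choose w = a^p b^{p+p!+3}. Since p ≠ (p+p!+3)-3 = p+p!, w ∈ L; and |w| ≥ p.
Write w = xyz as guaranteed by the lemma, with |xy| ≤ p and |y| > 0.
The first p characters of w are a's, so xy (and hence y) consists only of a's. Write y = a^k, 1 ≤ k ≤ p.
Since 1 ≤ k ≤ p, k divides p!; set t = 1 + p!/k. Then xy^t z has p + (p!/k)·k = p + p! copies of a. Now the a-count is p+p! and (b-count)-3 = (p+p!+3)-3 = p+p!, so i ≠ j-3 fails. So xy^t z = a^{p+p!} b^{p+p!+3} ∉ L.
Contradiction. Therefore L is not regular.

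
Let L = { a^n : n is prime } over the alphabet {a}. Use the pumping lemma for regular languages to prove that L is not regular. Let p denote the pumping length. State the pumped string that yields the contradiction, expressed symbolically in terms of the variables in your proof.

Suppose for contradiction that L is regular, and let p be the pumping length.
Let q be a prime with q ≥ p+2 (infinitely many primes exist), and take w = a^q ∈ L with |w| = q ≥ p.
By the pumping lemma, w = xyz with |xy| ≤ p and |y| ≥ 1.
Then y = a^k for some k with 1 ≤ k ≤ p.
Since 1 ≤ k ≤ p, |xz| = q-k. Pump with i = q+1: |xy^{q+1}z| = (q-k)+(q+1)k = q+qk = q(1+k), which is composite (both factors ≥ 2). So xy^{q+1}z = a^{q(1+k)} ∉ L.
This contradicts the pumping lemma, so L is not regular.

a^{q(1+k)}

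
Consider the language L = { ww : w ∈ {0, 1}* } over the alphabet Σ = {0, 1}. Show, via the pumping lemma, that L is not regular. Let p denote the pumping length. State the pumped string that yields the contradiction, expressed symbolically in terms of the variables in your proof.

0^{p+k} 1^p 0^p 1^p

Assume L is regular; let p be its pumping constant.
Take w = 0^p 1^p 0^p 1^p = uu where u = 0^p1^p; then w ∈ L and |w| = 4p ≥ p.
The pumping lemma gives a decomposition w = xyz where |xy| ≤ p and |y| ≥ 1.
Since the first p symbols of w are all 0's and |xy| ≤ p, y lies entirely in the leading 0-block: y = 0^k for some k with 1 ≤ k ≤ p.
Pump with i = 2: xy^2z = 0^{p+k} 1^p 0^p 1^p, of length 4p+k. Suppose this equals vv. The string starts with 0 and ends with 1, so v does too; thus the boundary between the two copies of v is a 1→0 transition. There is exactly one such transition, at position 2p+k, so |v| = 2p+k and |vv| = 4p+2k ≠ 4p+k since k ≥ 1. So xy^2z ∉ L.
This is a contradiction; hence L is not regular.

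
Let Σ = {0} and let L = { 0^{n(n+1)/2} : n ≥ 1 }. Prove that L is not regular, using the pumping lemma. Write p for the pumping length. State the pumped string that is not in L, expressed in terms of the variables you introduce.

0^{p(p+1)/2+k}

Assume L is regular. Let p be the pumping length given by the pumping lemma.
Take w = 0^{p(p+1)/2} ∈ L with |w| = p(p+1)/2 ≥ p.
By the pumping lemma, w = xyz with |xy| ≤ p and y is nonempty.
Then y = 0^k for some k with 1 ≤ k ≤ p.
Pump with i = 2: xy^2z = 0^{p(p+1)/2+k}. Since 1 ≤ k ≤ p, p(p+1)/2 < p(p+1)/2+k ≤ p(p+1)/2+p < (p+1)(p+2)/2, so p(p+1)/2+k is strictly between consecutive triangular numbers. So xy^2z ∉ L.
This is a contradiction; hence L is not regular.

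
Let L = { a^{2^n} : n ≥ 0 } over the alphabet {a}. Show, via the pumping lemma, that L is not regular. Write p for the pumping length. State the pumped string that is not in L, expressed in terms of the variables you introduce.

Suppose for contradiction that L is regular, and let p be the pumping length.
Take w = a^{2^p} ∈ L with |w| = 2^p ≥ p.
By the pumping lemma, w = xyz with |xy| ≤ p and |y| > 0.
Then y = a^k for some k with 1 ≤ k ≤ p.
Pump with i = 2: xy^2z = a^{2^p+k}. Since 1 ≤ k ≤ p < 2^p, we have 2^p < 2^p+k < 2^{p+1}, so 2^p+k is not a power of 2. So xy^2z ∉ L.
Contradiction. Therefore L is not regular.

a^{2^p+k}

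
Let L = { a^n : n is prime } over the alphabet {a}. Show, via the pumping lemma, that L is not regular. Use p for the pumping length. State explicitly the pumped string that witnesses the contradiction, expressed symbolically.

Toward a contradiction, assume L is regular with pumping length p.
Let q be a prime with q ≥ p+2 (infinitely many primes exist), and take w = a^q ∈ L with |w| = q ≥ p.
By the pumping lemma, w = xyz with |xy| ≤ p and y is nonempty.
Then y = a^k for some k with 1 ≤ k ≤ p.
Since 1 ≤ k ≤ p, |xz| = q-k. Pump with i = q+1: |xy^{q+1}z| = (q-k)+(q+1)k = q+qk = q(1+k), which is composite (both factors ≥ 2). So xy^{q+1}z = a^{q(1+k)} ∉ L.
Contradiction. Therefore L is not regular.

a^{q(1+k)}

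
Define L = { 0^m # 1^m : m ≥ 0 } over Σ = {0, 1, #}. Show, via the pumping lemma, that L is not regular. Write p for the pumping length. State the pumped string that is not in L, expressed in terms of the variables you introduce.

Assume L is regular. Let p be the pumping length given by the pumping lemma.
Take w = 0^p # 1^p ∈ L with |w| = 2p+1 ≥ p.
Write w = xyz as guaranteed by the lemma, with |xy| ≤ p and |y| > 0.
Because |xy| ≤ p and w begins with p copies of 0, we have y = 0^k with 1 ≤ k ≤ p.
Pump with i = 2: xy^2z = 0^{p+k} # 1^p, which would require p+k = p. But k ≥ 1, so xy^2z ∉ L.
This is a contradiction; hence L is not regular.

0^{p+k} # 1^p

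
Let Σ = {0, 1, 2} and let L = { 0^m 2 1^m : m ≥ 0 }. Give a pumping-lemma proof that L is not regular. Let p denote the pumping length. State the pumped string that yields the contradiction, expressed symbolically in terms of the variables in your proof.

0^{p+k} 2 1^p

Toward a contradiction, assume L is regular with pumping length p.
Take w = 0^p 2 1^p ∈ L with |w| = 2p+1 ≥ p.
By the pumping lemma, w = xyz with |xy| ≤ p and |y| > 0.
Since the first p symbols of w are all 0's and |xy| ≤ p, y lies entirely in the leading 0-block: y = 0^k for some k with 1 ≤ k ≤ p.
Pump with i = 2: xy^2z = 0^{p+k} 2 1^p, which would require p+k = p. But k ≥ 1, so xy^2z ∉ L.
Contradiction. Therefore L is not regular.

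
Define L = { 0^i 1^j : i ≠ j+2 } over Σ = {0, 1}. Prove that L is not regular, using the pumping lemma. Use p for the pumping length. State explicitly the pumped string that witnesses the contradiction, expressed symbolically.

Suppose for contradiction that L is regular, and let p be the pumping length.
Choose w = 0^p 1^{p+p!-2}. Since p ≠ (p+p!-2)+2 = p+p!, w ∈ L; and |w| ≥ p.
By the pumping lemma, w = xyz with |xy| ≤ p and y is nonempty.
The first p characters of w are 0's, so xy (and hence y) consists only of 0's. Write y = 0^k, 1 ≤ k ≤ p.
Since 1 ≤ k ≤ p, k divides p!; set t = 1 + p!/k. Then xy^t z has p + (p!/k)·k = p + p! copies of 0. Now the 0-count is p+p! and (1-count)+2 = (p+p!-2)+2 = p+p!, so i ≠ j+2 fails. So xy^t z = 0^{p+p!} 1^{p+p!-2} ∉ L.
This is a contradiction; hence L is not regular.

0^{p+p!} 1^{p+p!-2}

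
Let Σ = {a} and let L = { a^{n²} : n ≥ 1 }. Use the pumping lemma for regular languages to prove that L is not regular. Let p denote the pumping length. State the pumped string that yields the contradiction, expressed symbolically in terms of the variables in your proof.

Assume L is regular; let p be its pumping constant.
Take w = a^{p²} ∈ L with |w| = p² ≥ p.
The pumping lemma gives a decomposition w = xyz where |xy| ≤ p and |y| ≥ 1.
Then y = a^k for some k with 1 ≤ k ≤ p.
Pump with i = 2: xy^2z = a^{p²+k}. Since 1 ≤ k ≤ p, p² < p²+k ≤ p²+p < (p+1)², so p²+k lies strictly between consecutive squares and is not a perfect square. So xy^2z ∉ L.
This is a contradiction; hence L is not regular.

a^{p²+k}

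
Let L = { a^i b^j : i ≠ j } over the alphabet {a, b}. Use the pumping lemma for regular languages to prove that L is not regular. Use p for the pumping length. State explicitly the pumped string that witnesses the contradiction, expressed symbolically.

a^{p+p!} b^{p+p!}

Assume L is regular. Let p be the pumping length given by the pumping lemma.
Choose w = a^p b^{p+p!}. Since p ≠ p+p!, w ∈ L; and |w| ≥ p.
The pumping lemma gives a decomposition w = xyz where |xy| ≤ p and |y| ≥ 1.
Because |xy| ≤ p and w begins with p copies of a, we have y = a^k with 1 ≤ k ≤ p.
Since 1 ≤ k ≤ p, k divides p!; set t = 1 + p!/k. Then xy^t z has p + (p!/k)·k = p + p! copies of a. Now the a-count equals the b-count, so i ≠ j fails. So xy^t z = a^{p+p!} b^{p+p!} ∉ L.
This contradicts the pumping lemma, so L is not regular.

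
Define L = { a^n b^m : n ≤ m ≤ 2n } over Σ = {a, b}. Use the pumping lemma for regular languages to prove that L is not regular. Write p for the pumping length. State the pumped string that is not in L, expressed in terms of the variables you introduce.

a^{p+k} b^p

Toward a contradiction, assume L is regular with pumping length p.
Take w = a^p b^p ∈ L (since p ≤ p ≤ 2p), with |w| = 2p ≥ p.
Write w = xyz as guaranteed by the lemma, with |xy| ≤ p and y is nonempty.
The first p characters of w are a's, so xy (and hence y) consists only of a's. Write y = a^k, 1 ≤ k ≤ p.
Pump with i = 2: xy^2z = a^{p+k} b^p. Now n = p+k > p = m, so the condition n ≤ m fails. Thus xy^2z ∉ L.
This is a contradiction; hence L is not regular.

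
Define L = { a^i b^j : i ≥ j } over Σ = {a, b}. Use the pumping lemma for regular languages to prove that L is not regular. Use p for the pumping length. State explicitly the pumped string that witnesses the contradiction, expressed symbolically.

Assume L is regular; let p be its pumping constant.
Choose w = a^p b^p ∈ L, with |w| = 2p ≥ p.
The pumping lemma gives a decomposition w = xyz where |xy| ≤ p and |y| > 0.
Because |xy| ≤ p and w begins with p copies of a, we have y = a^k with 1 ≤ k ≤ p.
Consider xy^0z = xz = a^{p-k} b^p. Since k ≥ 1, the a-count p-k is less than p, so i ≥ j fails; thus xz ∉ L.
Contradiction. Therefore L is not regular.

a^{p-k} b^p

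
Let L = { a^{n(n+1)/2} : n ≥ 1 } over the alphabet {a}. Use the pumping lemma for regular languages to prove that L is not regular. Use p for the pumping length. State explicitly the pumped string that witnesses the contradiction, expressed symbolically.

Assume L is regular; let p be its pumping constant.
Take w = a^{p(p+1)/2} ∈ L with |w| = p(p+1)/2 ≥ p.
By the pumping lemma, w = xyz with |xy| ≤ p and y is nonempty.
Then y = a^k for some k with 1 ≤ k ≤ p.
Pump with i = 2: xy^2z = a^{p(p+1)/2+k}. Since 1 ≤ k ≤ p, p(p+1)/2 < p(p+1)/2+k ≤ p(p+1)/2+p < (p+1)(p+2)/2, so p(p+1)/2+k is strictly between consecutive triangular numbers. So xy^2z ∉ L.
This is a contradiction; hence L is not regular.

a^{p(p+1)/2+k}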